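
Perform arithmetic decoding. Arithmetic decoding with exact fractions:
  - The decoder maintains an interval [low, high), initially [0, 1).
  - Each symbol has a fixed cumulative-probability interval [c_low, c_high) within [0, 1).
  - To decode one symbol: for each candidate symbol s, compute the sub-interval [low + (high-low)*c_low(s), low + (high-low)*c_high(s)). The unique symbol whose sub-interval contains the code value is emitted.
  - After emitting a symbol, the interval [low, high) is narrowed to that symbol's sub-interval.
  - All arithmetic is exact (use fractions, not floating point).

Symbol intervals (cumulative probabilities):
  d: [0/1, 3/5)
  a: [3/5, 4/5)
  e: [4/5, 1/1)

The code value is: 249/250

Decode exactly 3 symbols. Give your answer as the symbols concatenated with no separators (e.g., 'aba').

Answer: eee

Derivation:
Step 1: interval [0/1, 1/1), width = 1/1 - 0/1 = 1/1
  'd': [0/1 + 1/1*0/1, 0/1 + 1/1*3/5) = [0/1, 3/5)
  'a': [0/1 + 1/1*3/5, 0/1 + 1/1*4/5) = [3/5, 4/5)
  'e': [0/1 + 1/1*4/5, 0/1 + 1/1*1/1) = [4/5, 1/1) <- contains code 249/250
  emit 'e', narrow to [4/5, 1/1)
Step 2: interval [4/5, 1/1), width = 1/1 - 4/5 = 1/5
  'd': [4/5 + 1/5*0/1, 4/5 + 1/5*3/5) = [4/5, 23/25)
  'a': [4/5 + 1/5*3/5, 4/5 + 1/5*4/5) = [23/25, 24/25)
  'e': [4/5 + 1/5*4/5, 4/5 + 1/5*1/1) = [24/25, 1/1) <- contains code 249/250
  emit 'e', narrow to [24/25, 1/1)
Step 3: interval [24/25, 1/1), width = 1/1 - 24/25 = 1/25
  'd': [24/25 + 1/25*0/1, 24/25 + 1/25*3/5) = [24/25, 123/125)
  'a': [24/25 + 1/25*3/5, 24/25 + 1/25*4/5) = [123/125, 124/125)
  'e': [24/25 + 1/25*4/5, 24/25 + 1/25*1/1) = [124/125, 1/1) <- contains code 249/250
  emit 'e', narrow to [124/125, 1/1)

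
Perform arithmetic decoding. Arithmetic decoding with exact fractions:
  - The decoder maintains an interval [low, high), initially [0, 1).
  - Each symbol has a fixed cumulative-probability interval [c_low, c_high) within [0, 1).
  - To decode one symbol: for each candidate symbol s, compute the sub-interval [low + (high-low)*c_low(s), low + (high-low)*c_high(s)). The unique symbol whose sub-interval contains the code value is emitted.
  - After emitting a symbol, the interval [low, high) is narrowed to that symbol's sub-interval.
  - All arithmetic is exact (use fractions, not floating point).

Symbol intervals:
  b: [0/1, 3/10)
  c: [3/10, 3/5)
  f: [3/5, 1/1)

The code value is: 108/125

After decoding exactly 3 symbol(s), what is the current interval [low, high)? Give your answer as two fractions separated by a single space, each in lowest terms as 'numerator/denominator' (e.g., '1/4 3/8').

Answer: 21/25 111/125

Derivation:
Step 1: interval [0/1, 1/1), width = 1/1 - 0/1 = 1/1
  'b': [0/1 + 1/1*0/1, 0/1 + 1/1*3/10) = [0/1, 3/10)
  'c': [0/1 + 1/1*3/10, 0/1 + 1/1*3/5) = [3/10, 3/5)
  'f': [0/1 + 1/1*3/5, 0/1 + 1/1*1/1) = [3/5, 1/1) <- contains code 108/125
  emit 'f', narrow to [3/5, 1/1)
Step 2: interval [3/5, 1/1), width = 1/1 - 3/5 = 2/5
  'b': [3/5 + 2/5*0/1, 3/5 + 2/5*3/10) = [3/5, 18/25)
  'c': [3/5 + 2/5*3/10, 3/5 + 2/5*3/5) = [18/25, 21/25)
  'f': [3/5 + 2/5*3/5, 3/5 + 2/5*1/1) = [21/25, 1/1) <- contains code 108/125
  emit 'f', narrow to [21/25, 1/1)
Step 3: interval [21/25, 1/1), width = 1/1 - 21/25 = 4/25
  'b': [21/25 + 4/25*0/1, 21/25 + 4/25*3/10) = [21/25, 111/125) <- contains code 108/125
  'c': [21/25 + 4/25*3/10, 21/25 + 4/25*3/5) = [111/125, 117/125)
  'f': [21/25 + 4/25*3/5, 21/25 + 4/25*1/1) = [117/125, 1/1)
  emit 'b', narrow to [21/25, 111/125)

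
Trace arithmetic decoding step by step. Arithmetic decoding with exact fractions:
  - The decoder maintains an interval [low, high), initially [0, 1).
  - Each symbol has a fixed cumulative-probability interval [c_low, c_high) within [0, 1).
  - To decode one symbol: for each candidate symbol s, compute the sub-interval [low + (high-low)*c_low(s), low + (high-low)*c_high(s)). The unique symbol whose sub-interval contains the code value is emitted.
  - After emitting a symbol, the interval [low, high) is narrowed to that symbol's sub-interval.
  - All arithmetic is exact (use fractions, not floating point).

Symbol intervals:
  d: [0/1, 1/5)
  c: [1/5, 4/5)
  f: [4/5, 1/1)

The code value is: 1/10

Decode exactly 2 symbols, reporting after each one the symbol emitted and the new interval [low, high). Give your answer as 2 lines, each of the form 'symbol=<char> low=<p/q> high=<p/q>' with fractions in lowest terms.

Step 1: interval [0/1, 1/1), width = 1/1 - 0/1 = 1/1
  'd': [0/1 + 1/1*0/1, 0/1 + 1/1*1/5) = [0/1, 1/5) <- contains code 1/10
  'c': [0/1 + 1/1*1/5, 0/1 + 1/1*4/5) = [1/5, 4/5)
  'f': [0/1 + 1/1*4/5, 0/1 + 1/1*1/1) = [4/5, 1/1)
  emit 'd', narrow to [0/1, 1/5)
Step 2: interval [0/1, 1/5), width = 1/5 - 0/1 = 1/5
  'd': [0/1 + 1/5*0/1, 0/1 + 1/5*1/5) = [0/1, 1/25)
  'c': [0/1 + 1/5*1/5, 0/1 + 1/5*4/5) = [1/25, 4/25) <- contains code 1/10
  'f': [0/1 + 1/5*4/5, 0/1 + 1/5*1/1) = [4/25, 1/5)
  emit 'c', narrow to [1/25, 4/25)

Answer: symbol=d low=0/1 high=1/5
symbol=c low=1/25 high=4/25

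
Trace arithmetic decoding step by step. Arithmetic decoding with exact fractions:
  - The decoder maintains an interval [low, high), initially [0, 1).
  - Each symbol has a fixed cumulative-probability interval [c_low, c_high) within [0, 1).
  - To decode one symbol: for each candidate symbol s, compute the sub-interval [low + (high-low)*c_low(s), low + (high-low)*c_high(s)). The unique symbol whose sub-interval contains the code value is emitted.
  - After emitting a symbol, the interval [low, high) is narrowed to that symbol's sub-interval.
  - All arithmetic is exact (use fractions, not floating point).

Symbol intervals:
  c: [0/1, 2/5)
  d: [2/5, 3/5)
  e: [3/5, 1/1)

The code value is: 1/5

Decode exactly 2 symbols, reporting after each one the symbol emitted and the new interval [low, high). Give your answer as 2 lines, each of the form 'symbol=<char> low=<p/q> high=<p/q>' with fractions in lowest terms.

Step 1: interval [0/1, 1/1), width = 1/1 - 0/1 = 1/1
  'c': [0/1 + 1/1*0/1, 0/1 + 1/1*2/5) = [0/1, 2/5) <- contains code 1/5
  'd': [0/1 + 1/1*2/5, 0/1 + 1/1*3/5) = [2/5, 3/5)
  'e': [0/1 + 1/1*3/5, 0/1 + 1/1*1/1) = [3/5, 1/1)
  emit 'c', narrow to [0/1, 2/5)
Step 2: interval [0/1, 2/5), width = 2/5 - 0/1 = 2/5
  'c': [0/1 + 2/5*0/1, 0/1 + 2/5*2/5) = [0/1, 4/25)
  'd': [0/1 + 2/5*2/5, 0/1 + 2/5*3/5) = [4/25, 6/25) <- contains code 1/5
  'e': [0/1 + 2/5*3/5, 0/1 + 2/5*1/1) = [6/25, 2/5)
  emit 'd', narrow to [4/25, 6/25)

Answer: symbol=c low=0/1 high=2/5
symbol=d low=4/25 high=6/25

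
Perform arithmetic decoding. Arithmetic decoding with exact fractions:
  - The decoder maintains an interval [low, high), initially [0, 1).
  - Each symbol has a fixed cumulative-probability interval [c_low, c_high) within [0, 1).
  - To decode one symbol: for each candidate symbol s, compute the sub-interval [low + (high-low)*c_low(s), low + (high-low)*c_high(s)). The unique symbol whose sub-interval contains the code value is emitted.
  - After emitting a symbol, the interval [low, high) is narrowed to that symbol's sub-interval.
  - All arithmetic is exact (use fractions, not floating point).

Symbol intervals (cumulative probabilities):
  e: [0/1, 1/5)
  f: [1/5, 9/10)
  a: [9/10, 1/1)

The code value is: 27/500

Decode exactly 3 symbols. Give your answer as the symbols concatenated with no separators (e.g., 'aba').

Answer: efe

Derivation:
Step 1: interval [0/1, 1/1), width = 1/1 - 0/1 = 1/1
  'e': [0/1 + 1/1*0/1, 0/1 + 1/1*1/5) = [0/1, 1/5) <- contains code 27/500
  'f': [0/1 + 1/1*1/5, 0/1 + 1/1*9/10) = [1/5, 9/10)
  'a': [0/1 + 1/1*9/10, 0/1 + 1/1*1/1) = [9/10, 1/1)
  emit 'e', narrow to [0/1, 1/5)
Step 2: interval [0/1, 1/5), width = 1/5 - 0/1 = 1/5
  'e': [0/1 + 1/5*0/1, 0/1 + 1/5*1/5) = [0/1, 1/25)
  'f': [0/1 + 1/5*1/5, 0/1 + 1/5*9/10) = [1/25, 9/50) <- contains code 27/500
  'a': [0/1 + 1/5*9/10, 0/1 + 1/5*1/1) = [9/50, 1/5)
  emit 'f', narrow to [1/25, 9/50)
Step 3: interval [1/25, 9/50), width = 9/50 - 1/25 = 7/50
  'e': [1/25 + 7/50*0/1, 1/25 + 7/50*1/5) = [1/25, 17/250) <- contains code 27/500
  'f': [1/25 + 7/50*1/5, 1/25 + 7/50*9/10) = [17/250, 83/500)
  'a': [1/25 + 7/50*9/10, 1/25 + 7/50*1/1) = [83/500, 9/50)
  emit 'e', narrow to [1/25, 17/250)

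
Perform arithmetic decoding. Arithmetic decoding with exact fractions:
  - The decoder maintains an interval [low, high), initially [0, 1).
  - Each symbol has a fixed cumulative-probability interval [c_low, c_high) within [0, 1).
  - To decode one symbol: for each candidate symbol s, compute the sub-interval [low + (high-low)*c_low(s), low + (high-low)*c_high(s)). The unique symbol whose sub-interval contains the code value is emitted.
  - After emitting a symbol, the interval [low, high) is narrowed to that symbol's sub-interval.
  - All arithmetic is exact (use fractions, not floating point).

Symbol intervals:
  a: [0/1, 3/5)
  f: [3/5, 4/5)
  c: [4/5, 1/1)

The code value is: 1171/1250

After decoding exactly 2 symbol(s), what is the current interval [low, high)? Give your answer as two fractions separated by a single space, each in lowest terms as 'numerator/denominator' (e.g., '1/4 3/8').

Answer: 23/25 24/25

Derivation:
Step 1: interval [0/1, 1/1), width = 1/1 - 0/1 = 1/1
  'a': [0/1 + 1/1*0/1, 0/1 + 1/1*3/5) = [0/1, 3/5)
  'f': [0/1 + 1/1*3/5, 0/1 + 1/1*4/5) = [3/5, 4/5)
  'c': [0/1 + 1/1*4/5, 0/1 + 1/1*1/1) = [4/5, 1/1) <- contains code 1171/1250
  emit 'c', narrow to [4/5, 1/1)
Step 2: interval [4/5, 1/1), width = 1/1 - 4/5 = 1/5
  'a': [4/5 + 1/5*0/1, 4/5 + 1/5*3/5) = [4/5, 23/25)
  'f': [4/5 + 1/5*3/5, 4/5 + 1/5*4/5) = [23/25, 24/25) <- contains code 1171/1250
  'c': [4/5 + 1/5*4/5, 4/5 + 1/5*1/1) = [24/25, 1/1)
  emit 'f', narrow to [23/25, 24/25)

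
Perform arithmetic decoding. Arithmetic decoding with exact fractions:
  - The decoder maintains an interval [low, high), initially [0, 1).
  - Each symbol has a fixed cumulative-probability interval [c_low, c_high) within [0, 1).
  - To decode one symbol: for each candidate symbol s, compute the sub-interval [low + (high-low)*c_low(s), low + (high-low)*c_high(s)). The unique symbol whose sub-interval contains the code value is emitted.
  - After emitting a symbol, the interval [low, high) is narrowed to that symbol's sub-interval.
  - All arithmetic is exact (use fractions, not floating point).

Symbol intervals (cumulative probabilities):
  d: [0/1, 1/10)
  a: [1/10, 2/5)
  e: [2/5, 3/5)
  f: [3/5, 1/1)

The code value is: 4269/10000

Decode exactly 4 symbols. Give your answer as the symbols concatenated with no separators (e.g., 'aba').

Answer: eaad

Derivation:
Step 1: interval [0/1, 1/1), width = 1/1 - 0/1 = 1/1
  'd': [0/1 + 1/1*0/1, 0/1 + 1/1*1/10) = [0/1, 1/10)
  'a': [0/1 + 1/1*1/10, 0/1 + 1/1*2/5) = [1/10, 2/5)
  'e': [0/1 + 1/1*2/5, 0/1 + 1/1*3/5) = [2/5, 3/5) <- contains code 4269/10000
  'f': [0/1 + 1/1*3/5, 0/1 + 1/1*1/1) = [3/5, 1/1)
  emit 'e', narrow to [2/5, 3/5)
Step 2: interval [2/5, 3/5), width = 3/5 - 2/5 = 1/5
  'd': [2/5 + 1/5*0/1, 2/5 + 1/5*1/10) = [2/5, 21/50)
  'a': [2/5 + 1/5*1/10, 2/5 + 1/5*2/5) = [21/50, 12/25) <- contains code 4269/10000
  'e': [2/5 + 1/5*2/5, 2/5 + 1/5*3/5) = [12/25, 13/25)
  'f': [2/5 + 1/5*3/5, 2/5 + 1/5*1/1) = [13/25, 3/5)
  emit 'a', narrow to [21/50, 12/25)
Step 3: interval [21/50, 12/25), width = 12/25 - 21/50 = 3/50
  'd': [21/50 + 3/50*0/1, 21/50 + 3/50*1/10) = [21/50, 213/500)
  'a': [21/50 + 3/50*1/10, 21/50 + 3/50*2/5) = [213/500, 111/250) <- contains code 4269/10000
  'e': [21/50 + 3/50*2/5, 21/50 + 3/50*3/5) = [111/250, 57/125)
  'f': [21/50 + 3/50*3/5, 21/50 + 3/50*1/1) = [57/125, 12/25)
  emit 'a', narrow to [213/500, 111/250)
Step 4: interval [213/500, 111/250), width = 111/250 - 213/500 = 9/500
  'd': [213/500 + 9/500*0/1, 213/500 + 9/500*1/10) = [213/500, 2139/5000) <- contains code 4269/10000
  'a': [213/500 + 9/500*1/10, 213/500 + 9/500*2/5) = [2139/5000, 1083/2500)
  'e': [213/500 + 9/500*2/5, 213/500 + 9/500*3/5) = [1083/2500, 273/625)
  'f': [213/500 + 9/500*3/5, 213/500 + 9/500*1/1) = [273/625, 111/250)
  emit 'd', narrow to [213/500, 2139/5000)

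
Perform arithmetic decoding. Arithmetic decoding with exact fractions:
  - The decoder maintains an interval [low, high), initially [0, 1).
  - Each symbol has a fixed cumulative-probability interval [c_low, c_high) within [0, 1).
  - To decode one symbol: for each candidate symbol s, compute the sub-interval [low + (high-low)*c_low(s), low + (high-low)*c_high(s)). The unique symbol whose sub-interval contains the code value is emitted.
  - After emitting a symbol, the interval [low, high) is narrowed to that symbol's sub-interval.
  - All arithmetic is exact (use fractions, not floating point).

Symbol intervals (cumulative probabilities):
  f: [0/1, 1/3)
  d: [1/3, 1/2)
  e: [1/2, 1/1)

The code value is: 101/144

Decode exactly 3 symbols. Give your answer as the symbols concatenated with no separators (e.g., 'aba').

Step 1: interval [0/1, 1/1), width = 1/1 - 0/1 = 1/1
  'f': [0/1 + 1/1*0/1, 0/1 + 1/1*1/3) = [0/1, 1/3)
  'd': [0/1 + 1/1*1/3, 0/1 + 1/1*1/2) = [1/3, 1/2)
  'e': [0/1 + 1/1*1/2, 0/1 + 1/1*1/1) = [1/2, 1/1) <- contains code 101/144
  emit 'e', narrow to [1/2, 1/1)
Step 2: interval [1/2, 1/1), width = 1/1 - 1/2 = 1/2
  'f': [1/2 + 1/2*0/1, 1/2 + 1/2*1/3) = [1/2, 2/3)
  'd': [1/2 + 1/2*1/3, 1/2 + 1/2*1/2) = [2/3, 3/4) <- contains code 101/144
  'e': [1/2 + 1/2*1/2, 1/2 + 1/2*1/1) = [3/4, 1/1)
  emit 'd', narrow to [2/3, 3/4)
Step 3: interval [2/3, 3/4), width = 3/4 - 2/3 = 1/12
  'f': [2/3 + 1/12*0/1, 2/3 + 1/12*1/3) = [2/3, 25/36)
  'd': [2/3 + 1/12*1/3, 2/3 + 1/12*1/2) = [25/36, 17/24) <- contains code 101/144
  'e': [2/3 + 1/12*1/2, 2/3 + 1/12*1/1) = [17/24, 3/4)
  emit 'd', narrow to [25/36, 17/24)

Answer: edd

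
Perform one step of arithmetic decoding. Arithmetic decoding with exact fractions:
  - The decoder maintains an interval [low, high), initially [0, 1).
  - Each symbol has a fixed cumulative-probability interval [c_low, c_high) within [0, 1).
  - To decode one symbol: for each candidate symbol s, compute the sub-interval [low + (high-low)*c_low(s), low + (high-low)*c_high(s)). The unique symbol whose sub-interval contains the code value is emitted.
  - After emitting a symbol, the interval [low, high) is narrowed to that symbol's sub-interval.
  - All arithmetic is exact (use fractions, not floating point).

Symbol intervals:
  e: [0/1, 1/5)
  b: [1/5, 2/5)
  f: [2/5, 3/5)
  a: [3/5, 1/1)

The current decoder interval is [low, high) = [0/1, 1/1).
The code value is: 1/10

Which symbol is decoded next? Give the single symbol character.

Answer: e

Derivation:
Interval width = high − low = 1/1 − 0/1 = 1/1
Scaled code = (code − low) / width = (1/10 − 0/1) / 1/1 = 1/10
  e: [0/1, 1/5) ← scaled code falls here ✓
  b: [1/5, 2/5) 
  f: [2/5, 3/5) 
  a: [3/5, 1/1) 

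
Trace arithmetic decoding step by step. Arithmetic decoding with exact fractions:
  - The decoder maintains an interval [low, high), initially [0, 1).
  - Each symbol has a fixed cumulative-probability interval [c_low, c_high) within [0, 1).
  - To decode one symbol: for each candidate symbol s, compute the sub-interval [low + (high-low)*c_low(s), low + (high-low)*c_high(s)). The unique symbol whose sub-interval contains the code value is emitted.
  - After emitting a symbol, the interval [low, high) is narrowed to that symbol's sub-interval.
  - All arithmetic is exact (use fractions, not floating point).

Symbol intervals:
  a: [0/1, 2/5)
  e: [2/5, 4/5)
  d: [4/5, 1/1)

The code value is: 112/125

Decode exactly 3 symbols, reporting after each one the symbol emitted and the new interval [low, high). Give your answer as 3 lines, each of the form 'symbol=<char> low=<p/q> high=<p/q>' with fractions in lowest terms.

Answer: symbol=d low=4/5 high=1/1
symbol=e low=22/25 high=24/25
symbol=a low=22/25 high=114/125

Derivation:
Step 1: interval [0/1, 1/1), width = 1/1 - 0/1 = 1/1
  'a': [0/1 + 1/1*0/1, 0/1 + 1/1*2/5) = [0/1, 2/5)
  'e': [0/1 + 1/1*2/5, 0/1 + 1/1*4/5) = [2/5, 4/5)
  'd': [0/1 + 1/1*4/5, 0/1 + 1/1*1/1) = [4/5, 1/1) <- contains code 112/125
  emit 'd', narrow to [4/5, 1/1)
Step 2: interval [4/5, 1/1), width = 1/1 - 4/5 = 1/5
  'a': [4/5 + 1/5*0/1, 4/5 + 1/5*2/5) = [4/5, 22/25)
  'e': [4/5 + 1/5*2/5, 4/5 + 1/5*4/5) = [22/25, 24/25) <- contains code 112/125
  'd': [4/5 + 1/5*4/5, 4/5 + 1/5*1/1) = [24/25, 1/1)
  emit 'e', narrow to [22/25, 24/25)
Step 3: interval [22/25, 24/25), width = 24/25 - 22/25 = 2/25
  'a': [22/25 + 2/25*0/1, 22/25 + 2/25*2/5) = [22/25, 114/125) <- contains code 112/125
  'e': [22/25 + 2/25*2/5, 22/25 + 2/25*4/5) = [114/125, 118/125)
  'd': [22/25 + 2/25*4/5, 22/25 + 2/25*1/1) = [118/125, 24/25)
  emit 'a', narrow to [22/25, 114/125)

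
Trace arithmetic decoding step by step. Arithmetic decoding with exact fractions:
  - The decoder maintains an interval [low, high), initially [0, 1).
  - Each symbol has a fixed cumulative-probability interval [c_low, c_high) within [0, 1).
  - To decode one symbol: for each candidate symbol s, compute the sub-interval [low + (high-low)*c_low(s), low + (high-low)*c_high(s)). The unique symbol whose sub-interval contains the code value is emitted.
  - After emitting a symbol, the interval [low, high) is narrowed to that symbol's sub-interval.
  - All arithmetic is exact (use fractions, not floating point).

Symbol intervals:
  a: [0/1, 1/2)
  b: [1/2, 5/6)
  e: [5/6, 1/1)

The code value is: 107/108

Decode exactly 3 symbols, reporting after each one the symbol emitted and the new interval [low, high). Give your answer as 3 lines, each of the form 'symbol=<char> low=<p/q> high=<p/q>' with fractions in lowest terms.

Answer: symbol=e low=5/6 high=1/1
symbol=e low=35/36 high=1/1
symbol=b low=71/72 high=215/216

Derivation:
Step 1: interval [0/1, 1/1), width = 1/1 - 0/1 = 1/1
  'a': [0/1 + 1/1*0/1, 0/1 + 1/1*1/2) = [0/1, 1/2)
  'b': [0/1 + 1/1*1/2, 0/1 + 1/1*5/6) = [1/2, 5/6)
  'e': [0/1 + 1/1*5/6, 0/1 + 1/1*1/1) = [5/6, 1/1) <- contains code 107/108
  emit 'e', narrow to [5/6, 1/1)
Step 2: interval [5/6, 1/1), width = 1/1 - 5/6 = 1/6
  'a': [5/6 + 1/6*0/1, 5/6 + 1/6*1/2) = [5/6, 11/12)
  'b': [5/6 + 1/6*1/2, 5/6 + 1/6*5/6) = [11/12, 35/36)
  'e': [5/6 + 1/6*5/6, 5/6 + 1/6*1/1) = [35/36, 1/1) <- contains code 107/108
  emit 'e', narrow to [35/36, 1/1)
Step 3: interval [35/36, 1/1), width = 1/1 - 35/36 = 1/36
  'a': [35/36 + 1/36*0/1, 35/36 + 1/36*1/2) = [35/36, 71/72)
  'b': [35/36 + 1/36*1/2, 35/36 + 1/36*5/6) = [71/72, 215/216) <- contains code 107/108
  'e': [35/36 + 1/36*5/6, 35/36 + 1/36*1/1) = [215/216, 1/1)
  emit 'b', narrow to [71/72, 215/216)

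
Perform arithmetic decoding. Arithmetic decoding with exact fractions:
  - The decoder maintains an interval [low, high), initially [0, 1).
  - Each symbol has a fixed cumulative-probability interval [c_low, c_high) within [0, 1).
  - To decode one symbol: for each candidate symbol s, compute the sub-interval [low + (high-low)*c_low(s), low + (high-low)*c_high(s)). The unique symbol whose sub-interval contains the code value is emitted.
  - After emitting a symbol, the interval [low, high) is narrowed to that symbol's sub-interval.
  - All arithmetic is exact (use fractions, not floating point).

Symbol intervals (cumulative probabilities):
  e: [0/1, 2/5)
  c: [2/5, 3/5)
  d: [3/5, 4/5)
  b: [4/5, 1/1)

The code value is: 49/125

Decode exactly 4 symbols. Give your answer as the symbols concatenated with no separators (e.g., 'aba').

Step 1: interval [0/1, 1/1), width = 1/1 - 0/1 = 1/1
  'e': [0/1 + 1/1*0/1, 0/1 + 1/1*2/5) = [0/1, 2/5) <- contains code 49/125
  'c': [0/1 + 1/1*2/5, 0/1 + 1/1*3/5) = [2/5, 3/5)
  'd': [0/1 + 1/1*3/5, 0/1 + 1/1*4/5) = [3/5, 4/5)
  'b': [0/1 + 1/1*4/5, 0/1 + 1/1*1/1) = [4/5, 1/1)
  emit 'e', narrow to [0/1, 2/5)
Step 2: interval [0/1, 2/5), width = 2/5 - 0/1 = 2/5
  'e': [0/1 + 2/5*0/1, 0/1 + 2/5*2/5) = [0/1, 4/25)
  'c': [0/1 + 2/5*2/5, 0/1 + 2/5*3/5) = [4/25, 6/25)
  'd': [0/1 + 2/5*3/5, 0/1 + 2/5*4/5) = [6/25, 8/25)
  'b': [0/1 + 2/5*4/5, 0/1 + 2/5*1/1) = [8/25, 2/5) <- contains code 49/125
  emit 'b', narrow to [8/25, 2/5)
Step 3: interval [8/25, 2/5), width = 2/5 - 8/25 = 2/25
  'e': [8/25 + 2/25*0/1, 8/25 + 2/25*2/5) = [8/25, 44/125)
  'c': [8/25 + 2/25*2/5, 8/25 + 2/25*3/5) = [44/125, 46/125)
  'd': [8/25 + 2/25*3/5, 8/25 + 2/25*4/5) = [46/125, 48/125)
  'b': [8/25 + 2/25*4/5, 8/25 + 2/25*1/1) = [48/125, 2/5) <- contains code 49/125
  emit 'b', narrow to [48/125, 2/5)
Step 4: interval [48/125, 2/5), width = 2/5 - 48/125 = 2/125
  'e': [48/125 + 2/125*0/1, 48/125 + 2/125*2/5) = [48/125, 244/625)
  'c': [48/125 + 2/125*2/5, 48/125 + 2/125*3/5) = [244/625, 246/625) <- contains code 49/125
  'd': [48/125 + 2/125*3/5, 48/125 + 2/125*4/5) = [246/625, 248/625)
  'b': [48/125 + 2/125*4/5, 48/125 + 2/125*1/1) = [248/625, 2/5)
  emit 'c', narrow to [244/625, 246/625)

Answer: ebbc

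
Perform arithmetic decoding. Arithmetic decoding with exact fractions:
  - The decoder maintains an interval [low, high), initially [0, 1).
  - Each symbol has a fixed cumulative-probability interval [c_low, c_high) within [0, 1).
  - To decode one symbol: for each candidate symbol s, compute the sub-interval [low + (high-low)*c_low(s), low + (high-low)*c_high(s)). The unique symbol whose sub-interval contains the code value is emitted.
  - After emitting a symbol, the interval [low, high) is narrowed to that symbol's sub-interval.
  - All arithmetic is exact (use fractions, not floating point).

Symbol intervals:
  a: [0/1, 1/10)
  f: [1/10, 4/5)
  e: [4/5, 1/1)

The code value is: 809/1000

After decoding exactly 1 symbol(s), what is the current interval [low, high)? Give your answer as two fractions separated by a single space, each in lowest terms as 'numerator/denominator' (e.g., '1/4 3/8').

Step 1: interval [0/1, 1/1), width = 1/1 - 0/1 = 1/1
  'a': [0/1 + 1/1*0/1, 0/1 + 1/1*1/10) = [0/1, 1/10)
  'f': [0/1 + 1/1*1/10, 0/1 + 1/1*4/5) = [1/10, 4/5)
  'e': [0/1 + 1/1*4/5, 0/1 + 1/1*1/1) = [4/5, 1/1) <- contains code 809/1000
  emit 'e', narrow to [4/5, 1/1)

Answer: 4/5 1/1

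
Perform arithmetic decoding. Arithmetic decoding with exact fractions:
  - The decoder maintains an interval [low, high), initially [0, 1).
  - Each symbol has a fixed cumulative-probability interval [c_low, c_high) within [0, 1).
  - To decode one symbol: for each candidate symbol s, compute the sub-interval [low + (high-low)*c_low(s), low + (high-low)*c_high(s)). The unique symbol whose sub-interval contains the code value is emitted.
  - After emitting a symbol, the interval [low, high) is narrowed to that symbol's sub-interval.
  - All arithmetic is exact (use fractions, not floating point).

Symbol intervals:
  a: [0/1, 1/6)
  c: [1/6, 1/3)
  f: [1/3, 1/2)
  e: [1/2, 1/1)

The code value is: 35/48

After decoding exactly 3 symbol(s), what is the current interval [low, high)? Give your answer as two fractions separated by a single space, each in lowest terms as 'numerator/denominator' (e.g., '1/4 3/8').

Step 1: interval [0/1, 1/1), width = 1/1 - 0/1 = 1/1
  'a': [0/1 + 1/1*0/1, 0/1 + 1/1*1/6) = [0/1, 1/6)
  'c': [0/1 + 1/1*1/6, 0/1 + 1/1*1/3) = [1/6, 1/3)
  'f': [0/1 + 1/1*1/3, 0/1 + 1/1*1/2) = [1/3, 1/2)
  'e': [0/1 + 1/1*1/2, 0/1 + 1/1*1/1) = [1/2, 1/1) <- contains code 35/48
  emit 'e', narrow to [1/2, 1/1)
Step 2: interval [1/2, 1/1), width = 1/1 - 1/2 = 1/2
  'a': [1/2 + 1/2*0/1, 1/2 + 1/2*1/6) = [1/2, 7/12)
  'c': [1/2 + 1/2*1/6, 1/2 + 1/2*1/3) = [7/12, 2/3)
  'f': [1/2 + 1/2*1/3, 1/2 + 1/2*1/2) = [2/3, 3/4) <- contains code 35/48
  'e': [1/2 + 1/2*1/2, 1/2 + 1/2*1/1) = [3/4, 1/1)
  emit 'f', narrow to [2/3, 3/4)
Step 3: interval [2/3, 3/4), width = 3/4 - 2/3 = 1/12
  'a': [2/3 + 1/12*0/1, 2/3 + 1/12*1/6) = [2/3, 49/72)
  'c': [2/3 + 1/12*1/6, 2/3 + 1/12*1/3) = [49/72, 25/36)
  'f': [2/3 + 1/12*1/3, 2/3 + 1/12*1/2) = [25/36, 17/24)
  'e': [2/3 + 1/12*1/2, 2/3 + 1/12*1/1) = [17/24, 3/4) <- contains code 35/48
  emit 'e', narrow to [17/24, 3/4)

Answer: 17/24 3/4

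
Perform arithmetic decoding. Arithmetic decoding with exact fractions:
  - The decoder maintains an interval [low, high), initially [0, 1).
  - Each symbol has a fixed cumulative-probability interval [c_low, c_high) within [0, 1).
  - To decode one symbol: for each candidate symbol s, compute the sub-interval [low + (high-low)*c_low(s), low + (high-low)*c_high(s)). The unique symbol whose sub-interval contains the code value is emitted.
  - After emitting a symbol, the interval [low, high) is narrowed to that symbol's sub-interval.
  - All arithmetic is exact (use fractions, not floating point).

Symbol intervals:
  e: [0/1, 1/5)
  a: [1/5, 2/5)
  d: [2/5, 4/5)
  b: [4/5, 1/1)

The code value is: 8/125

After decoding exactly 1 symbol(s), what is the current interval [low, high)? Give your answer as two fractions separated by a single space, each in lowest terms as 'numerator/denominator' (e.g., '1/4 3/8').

Answer: 0/1 1/5

Derivation:
Step 1: interval [0/1, 1/1), width = 1/1 - 0/1 = 1/1
  'e': [0/1 + 1/1*0/1, 0/1 + 1/1*1/5) = [0/1, 1/5) <- contains code 8/125
  'a': [0/1 + 1/1*1/5, 0/1 + 1/1*2/5) = [1/5, 2/5)
  'd': [0/1 + 1/1*2/5, 0/1 + 1/1*4/5) = [2/5, 4/5)
  'b': [0/1 + 1/1*4/5, 0/1 + 1/1*1/1) = [4/5, 1/1)
  emit 'e', narrow to [0/1, 1/5)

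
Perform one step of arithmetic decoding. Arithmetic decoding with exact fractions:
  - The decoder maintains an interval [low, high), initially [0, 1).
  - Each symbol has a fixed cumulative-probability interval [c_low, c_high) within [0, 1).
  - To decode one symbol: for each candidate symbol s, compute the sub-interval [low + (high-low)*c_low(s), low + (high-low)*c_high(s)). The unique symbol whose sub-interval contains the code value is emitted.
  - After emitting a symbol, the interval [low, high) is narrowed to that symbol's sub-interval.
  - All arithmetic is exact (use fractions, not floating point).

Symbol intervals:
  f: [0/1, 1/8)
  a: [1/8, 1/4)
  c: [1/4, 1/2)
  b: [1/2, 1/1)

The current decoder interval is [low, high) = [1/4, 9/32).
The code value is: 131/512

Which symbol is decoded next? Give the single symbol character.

Interval width = high − low = 9/32 − 1/4 = 1/32
Scaled code = (code − low) / width = (131/512 − 1/4) / 1/32 = 3/16
  f: [0/1, 1/8) 
  a: [1/8, 1/4) ← scaled code falls here ✓
  c: [1/4, 1/2) 
  b: [1/2, 1/1) 

Answer: a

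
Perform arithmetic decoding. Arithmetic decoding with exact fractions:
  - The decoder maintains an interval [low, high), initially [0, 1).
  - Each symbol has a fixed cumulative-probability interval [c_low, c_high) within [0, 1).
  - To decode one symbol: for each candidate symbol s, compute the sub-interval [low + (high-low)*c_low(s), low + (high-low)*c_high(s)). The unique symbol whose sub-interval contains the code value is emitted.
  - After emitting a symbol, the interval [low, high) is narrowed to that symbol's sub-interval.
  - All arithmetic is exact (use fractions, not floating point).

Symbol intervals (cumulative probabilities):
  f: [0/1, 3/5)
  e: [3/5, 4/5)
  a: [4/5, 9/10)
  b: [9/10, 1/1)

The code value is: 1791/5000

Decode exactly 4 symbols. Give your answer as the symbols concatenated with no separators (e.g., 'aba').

Step 1: interval [0/1, 1/1), width = 1/1 - 0/1 = 1/1
  'f': [0/1 + 1/1*0/1, 0/1 + 1/1*3/5) = [0/1, 3/5) <- contains code 1791/5000
  'e': [0/1 + 1/1*3/5, 0/1 + 1/1*4/5) = [3/5, 4/5)
  'a': [0/1 + 1/1*4/5, 0/1 + 1/1*9/10) = [4/5, 9/10)
  'b': [0/1 + 1/1*9/10, 0/1 + 1/1*1/1) = [9/10, 1/1)
  emit 'f', narrow to [0/1, 3/5)
Step 2: interval [0/1, 3/5), width = 3/5 - 0/1 = 3/5
  'f': [0/1 + 3/5*0/1, 0/1 + 3/5*3/5) = [0/1, 9/25) <- contains code 1791/5000
  'e': [0/1 + 3/5*3/5, 0/1 + 3/5*4/5) = [9/25, 12/25)
  'a': [0/1 + 3/5*4/5, 0/1 + 3/5*9/10) = [12/25, 27/50)
  'b': [0/1 + 3/5*9/10, 0/1 + 3/5*1/1) = [27/50, 3/5)
  emit 'f', narrow to [0/1, 9/25)
Step 3: interval [0/1, 9/25), width = 9/25 - 0/1 = 9/25
  'f': [0/1 + 9/25*0/1, 0/1 + 9/25*3/5) = [0/1, 27/125)
  'e': [0/1 + 9/25*3/5, 0/1 + 9/25*4/5) = [27/125, 36/125)
  'a': [0/1 + 9/25*4/5, 0/1 + 9/25*9/10) = [36/125, 81/250)
  'b': [0/1 + 9/25*9/10, 0/1 + 9/25*1/1) = [81/250, 9/25) <- contains code 1791/5000
  emit 'b', narrow to [81/250, 9/25)
Step 4: interval [81/250, 9/25), width = 9/25 - 81/250 = 9/250
  'f': [81/250 + 9/250*0/1, 81/250 + 9/250*3/5) = [81/250, 216/625)
  'e': [81/250 + 9/250*3/5, 81/250 + 9/250*4/5) = [216/625, 441/1250)
  'a': [81/250 + 9/250*4/5, 81/250 + 9/250*9/10) = [441/1250, 891/2500)
  'b': [81/250 + 9/250*9/10, 81/250 + 9/250*1/1) = [891/2500, 9/25) <- contains code 1791/5000
  emit 'b', narrow to [891/2500, 9/25)

Answer: ffbb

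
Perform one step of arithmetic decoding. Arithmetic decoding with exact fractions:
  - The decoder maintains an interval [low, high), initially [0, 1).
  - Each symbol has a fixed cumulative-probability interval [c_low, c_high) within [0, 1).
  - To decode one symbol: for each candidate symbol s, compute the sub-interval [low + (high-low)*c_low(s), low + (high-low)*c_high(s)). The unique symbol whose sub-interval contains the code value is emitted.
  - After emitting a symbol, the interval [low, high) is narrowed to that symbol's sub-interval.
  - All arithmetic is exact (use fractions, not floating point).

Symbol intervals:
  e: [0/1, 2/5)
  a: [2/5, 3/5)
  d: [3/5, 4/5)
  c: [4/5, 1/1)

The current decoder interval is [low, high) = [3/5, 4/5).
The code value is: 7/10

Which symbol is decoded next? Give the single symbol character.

Interval width = high − low = 4/5 − 3/5 = 1/5
Scaled code = (code − low) / width = (7/10 − 3/5) / 1/5 = 1/2
  e: [0/1, 2/5) 
  a: [2/5, 3/5) ← scaled code falls here ✓
  d: [3/5, 4/5) 
  c: [4/5, 1/1) 

Answer: a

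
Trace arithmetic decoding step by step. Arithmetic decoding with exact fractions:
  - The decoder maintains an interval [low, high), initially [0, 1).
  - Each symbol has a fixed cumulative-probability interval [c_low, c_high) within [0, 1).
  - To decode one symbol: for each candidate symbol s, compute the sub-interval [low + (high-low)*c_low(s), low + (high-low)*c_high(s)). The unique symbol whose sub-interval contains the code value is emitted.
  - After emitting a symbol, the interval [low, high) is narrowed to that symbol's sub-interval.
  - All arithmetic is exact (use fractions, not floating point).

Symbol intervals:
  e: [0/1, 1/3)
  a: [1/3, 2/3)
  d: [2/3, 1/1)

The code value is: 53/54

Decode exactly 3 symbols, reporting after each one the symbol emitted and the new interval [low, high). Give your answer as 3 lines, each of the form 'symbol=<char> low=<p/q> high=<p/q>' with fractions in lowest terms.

Step 1: interval [0/1, 1/1), width = 1/1 - 0/1 = 1/1
  'e': [0/1 + 1/1*0/1, 0/1 + 1/1*1/3) = [0/1, 1/3)
  'a': [0/1 + 1/1*1/3, 0/1 + 1/1*2/3) = [1/3, 2/3)
  'd': [0/1 + 1/1*2/3, 0/1 + 1/1*1/1) = [2/3, 1/1) <- contains code 53/54
  emit 'd', narrow to [2/3, 1/1)
Step 2: interval [2/3, 1/1), width = 1/1 - 2/3 = 1/3
  'e': [2/3 + 1/3*0/1, 2/3 + 1/3*1/3) = [2/3, 7/9)
  'a': [2/3 + 1/3*1/3, 2/3 + 1/3*2/3) = [7/9, 8/9)
  'd': [2/3 + 1/3*2/3, 2/3 + 1/3*1/1) = [8/9, 1/1) <- contains code 53/54
  emit 'd', narrow to [8/9, 1/1)
Step 3: interval [8/9, 1/1), width = 1/1 - 8/9 = 1/9
  'e': [8/9 + 1/9*0/1, 8/9 + 1/9*1/3) = [8/9, 25/27)
  'a': [8/9 + 1/9*1/3, 8/9 + 1/9*2/3) = [25/27, 26/27)
  'd': [8/9 + 1/9*2/3, 8/9 + 1/9*1/1) = [26/27, 1/1) <- contains code 53/54
  emit 'd', narrow to [26/27, 1/1)

Answer: symbol=d low=2/3 high=1/1
symbol=d low=8/9 high=1/1
symbol=d low=26/27 high=1/1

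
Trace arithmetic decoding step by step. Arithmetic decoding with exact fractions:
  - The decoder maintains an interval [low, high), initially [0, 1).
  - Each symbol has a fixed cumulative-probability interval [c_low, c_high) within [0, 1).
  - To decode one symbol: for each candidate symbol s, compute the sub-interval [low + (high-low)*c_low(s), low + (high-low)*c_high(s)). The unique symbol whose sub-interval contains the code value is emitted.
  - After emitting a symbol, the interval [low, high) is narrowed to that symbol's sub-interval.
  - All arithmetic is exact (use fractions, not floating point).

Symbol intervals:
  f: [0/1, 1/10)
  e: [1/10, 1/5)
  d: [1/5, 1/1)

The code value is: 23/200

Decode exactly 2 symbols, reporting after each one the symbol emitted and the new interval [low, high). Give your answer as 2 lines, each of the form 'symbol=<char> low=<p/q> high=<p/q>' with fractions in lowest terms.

Step 1: interval [0/1, 1/1), width = 1/1 - 0/1 = 1/1
  'f': [0/1 + 1/1*0/1, 0/1 + 1/1*1/10) = [0/1, 1/10)
  'e': [0/1 + 1/1*1/10, 0/1 + 1/1*1/5) = [1/10, 1/5) <- contains code 23/200
  'd': [0/1 + 1/1*1/5, 0/1 + 1/1*1/1) = [1/5, 1/1)
  emit 'e', narrow to [1/10, 1/5)
Step 2: interval [1/10, 1/5), width = 1/5 - 1/10 = 1/10
  'f': [1/10 + 1/10*0/1, 1/10 + 1/10*1/10) = [1/10, 11/100)
  'e': [1/10 + 1/10*1/10, 1/10 + 1/10*1/5) = [11/100, 3/25) <- contains code 23/200
  'd': [1/10 + 1/10*1/5, 1/10 + 1/10*1/1) = [3/25, 1/5)
  emit 'e', narrow to [11/100, 3/25)

Answer: symbol=e low=1/10 high=1/5
symbol=e low=11/100 high=3/25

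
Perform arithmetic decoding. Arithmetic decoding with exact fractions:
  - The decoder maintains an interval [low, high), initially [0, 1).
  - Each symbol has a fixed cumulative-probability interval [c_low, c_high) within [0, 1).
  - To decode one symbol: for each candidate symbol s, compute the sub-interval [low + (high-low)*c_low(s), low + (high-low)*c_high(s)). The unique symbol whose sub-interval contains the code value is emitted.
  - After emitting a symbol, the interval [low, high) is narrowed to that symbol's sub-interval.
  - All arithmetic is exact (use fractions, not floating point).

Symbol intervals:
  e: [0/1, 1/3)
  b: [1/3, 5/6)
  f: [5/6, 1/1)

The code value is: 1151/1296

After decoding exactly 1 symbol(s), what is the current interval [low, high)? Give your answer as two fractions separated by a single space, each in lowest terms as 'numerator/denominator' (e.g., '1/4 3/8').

Answer: 5/6 1/1

Derivation:
Step 1: interval [0/1, 1/1), width = 1/1 - 0/1 = 1/1
  'e': [0/1 + 1/1*0/1, 0/1 + 1/1*1/3) = [0/1, 1/3)
  'b': [0/1 + 1/1*1/3, 0/1 + 1/1*5/6) = [1/3, 5/6)
  'f': [0/1 + 1/1*5/6, 0/1 + 1/1*1/1) = [5/6, 1/1) <- contains code 1151/1296
  emit 'f', narrow to [5/6, 1/1)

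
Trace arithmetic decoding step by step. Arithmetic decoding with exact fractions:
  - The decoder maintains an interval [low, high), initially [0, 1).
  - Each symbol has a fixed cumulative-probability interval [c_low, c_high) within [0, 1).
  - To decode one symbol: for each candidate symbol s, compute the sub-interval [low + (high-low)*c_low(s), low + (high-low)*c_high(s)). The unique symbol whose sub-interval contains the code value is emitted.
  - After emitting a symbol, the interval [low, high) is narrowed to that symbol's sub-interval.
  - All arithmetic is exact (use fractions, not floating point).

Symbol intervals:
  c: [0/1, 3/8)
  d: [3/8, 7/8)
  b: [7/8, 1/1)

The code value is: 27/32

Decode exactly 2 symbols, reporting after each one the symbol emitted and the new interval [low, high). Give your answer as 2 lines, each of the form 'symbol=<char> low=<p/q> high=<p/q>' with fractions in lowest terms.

Answer: symbol=d low=3/8 high=7/8
symbol=b low=13/16 high=7/8

Derivation:
Step 1: interval [0/1, 1/1), width = 1/1 - 0/1 = 1/1
  'c': [0/1 + 1/1*0/1, 0/1 + 1/1*3/8) = [0/1, 3/8)
  'd': [0/1 + 1/1*3/8, 0/1 + 1/1*7/8) = [3/8, 7/8) <- contains code 27/32
  'b': [0/1 + 1/1*7/8, 0/1 + 1/1*1/1) = [7/8, 1/1)
  emit 'd', narrow to [3/8, 7/8)
Step 2: interval [3/8, 7/8), width = 7/8 - 3/8 = 1/2
  'c': [3/8 + 1/2*0/1, 3/8 + 1/2*3/8) = [3/8, 9/16)
  'd': [3/8 + 1/2*3/8, 3/8 + 1/2*7/8) = [9/16, 13/16)
  'b': [3/8 + 1/2*7/8, 3/8 + 1/2*1/1) = [13/16, 7/8) <- contains code 27/32
  emit 'b', narrow to [13/16, 7/8)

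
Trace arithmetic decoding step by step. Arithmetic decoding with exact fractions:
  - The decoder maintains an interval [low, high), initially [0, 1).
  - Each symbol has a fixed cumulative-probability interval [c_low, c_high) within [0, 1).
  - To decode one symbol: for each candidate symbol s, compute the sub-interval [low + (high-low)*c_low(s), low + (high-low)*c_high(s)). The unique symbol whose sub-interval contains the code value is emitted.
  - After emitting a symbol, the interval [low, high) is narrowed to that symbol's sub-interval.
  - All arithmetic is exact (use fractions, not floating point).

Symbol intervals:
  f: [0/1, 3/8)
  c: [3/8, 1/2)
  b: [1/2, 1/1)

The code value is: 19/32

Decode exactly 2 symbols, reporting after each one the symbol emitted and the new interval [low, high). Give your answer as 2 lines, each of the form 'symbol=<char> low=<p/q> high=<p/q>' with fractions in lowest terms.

Step 1: interval [0/1, 1/1), width = 1/1 - 0/1 = 1/1
  'f': [0/1 + 1/1*0/1, 0/1 + 1/1*3/8) = [0/1, 3/8)
  'c': [0/1 + 1/1*3/8, 0/1 + 1/1*1/2) = [3/8, 1/2)
  'b': [0/1 + 1/1*1/2, 0/1 + 1/1*1/1) = [1/2, 1/1) <- contains code 19/32
  emit 'b', narrow to [1/2, 1/1)
Step 2: interval [1/2, 1/1), width = 1/1 - 1/2 = 1/2
  'f': [1/2 + 1/2*0/1, 1/2 + 1/2*3/8) = [1/2, 11/16) <- contains code 19/32
  'c': [1/2 + 1/2*3/8, 1/2 + 1/2*1/2) = [11/16, 3/4)
  'b': [1/2 + 1/2*1/2, 1/2 + 1/2*1/1) = [3/4, 1/1)
  emit 'f', narrow to [1/2, 11/16)

Answer: symbol=b low=1/2 high=1/1
symbol=f low=1/2 high=11/16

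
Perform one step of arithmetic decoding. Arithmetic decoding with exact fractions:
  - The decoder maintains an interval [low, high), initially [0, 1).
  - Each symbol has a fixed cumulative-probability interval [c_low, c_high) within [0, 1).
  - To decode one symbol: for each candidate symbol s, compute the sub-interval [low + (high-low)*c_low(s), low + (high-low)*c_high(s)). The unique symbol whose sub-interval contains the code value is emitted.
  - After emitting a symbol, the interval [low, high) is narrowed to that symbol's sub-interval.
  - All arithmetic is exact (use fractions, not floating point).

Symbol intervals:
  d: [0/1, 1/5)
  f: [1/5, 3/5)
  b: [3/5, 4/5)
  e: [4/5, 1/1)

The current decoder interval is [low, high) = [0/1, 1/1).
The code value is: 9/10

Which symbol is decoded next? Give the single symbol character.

Interval width = high − low = 1/1 − 0/1 = 1/1
Scaled code = (code − low) / width = (9/10 − 0/1) / 1/1 = 9/10
  d: [0/1, 1/5) 
  f: [1/5, 3/5) 
  b: [3/5, 4/5) 
  e: [4/5, 1/1) ← scaled code falls here ✓

Answer: e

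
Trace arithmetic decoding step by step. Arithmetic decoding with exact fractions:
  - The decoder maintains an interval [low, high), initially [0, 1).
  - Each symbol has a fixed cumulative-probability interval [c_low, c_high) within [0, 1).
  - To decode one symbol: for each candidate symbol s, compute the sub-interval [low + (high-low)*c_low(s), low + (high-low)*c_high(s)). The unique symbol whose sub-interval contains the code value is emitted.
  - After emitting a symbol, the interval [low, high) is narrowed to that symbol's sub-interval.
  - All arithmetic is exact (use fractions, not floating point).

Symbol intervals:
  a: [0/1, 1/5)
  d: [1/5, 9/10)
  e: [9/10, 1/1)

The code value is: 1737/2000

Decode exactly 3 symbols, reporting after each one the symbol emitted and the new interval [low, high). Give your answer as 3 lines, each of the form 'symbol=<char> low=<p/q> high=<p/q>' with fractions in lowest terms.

Answer: symbol=d low=1/5 high=9/10
symbol=e low=83/100 high=9/10
symbol=d low=211/250 high=893/1000

Derivation:
Step 1: interval [0/1, 1/1), width = 1/1 - 0/1 = 1/1
  'a': [0/1 + 1/1*0/1, 0/1 + 1/1*1/5) = [0/1, 1/5)
  'd': [0/1 + 1/1*1/5, 0/1 + 1/1*9/10) = [1/5, 9/10) <- contains code 1737/2000
  'e': [0/1 + 1/1*9/10, 0/1 + 1/1*1/1) = [9/10, 1/1)
  emit 'd', narrow to [1/5, 9/10)
Step 2: interval [1/5, 9/10), width = 9/10 - 1/5 = 7/10
  'a': [1/5 + 7/10*0/1, 1/5 + 7/10*1/5) = [1/5, 17/50)
  'd': [1/5 + 7/10*1/5, 1/5 + 7/10*9/10) = [17/50, 83/100)
  'e': [1/5 + 7/10*9/10, 1/5 + 7/10*1/1) = [83/100, 9/10) <- contains code 1737/2000
  emit 'e', narrow to [83/100, 9/10)
Step 3: interval [83/100, 9/10), width = 9/10 - 83/100 = 7/100
  'a': [83/100 + 7/100*0/1, 83/100 + 7/100*1/5) = [83/100, 211/250)
  'd': [83/100 + 7/100*1/5, 83/100 + 7/100*9/10) = [211/250, 893/1000) <- contains code 1737/2000
  'e': [83/100 + 7/100*9/10, 83/100 + 7/100*1/1) = [893/1000, 9/10)
  emit 'd', narrow to [211/250, 893/1000)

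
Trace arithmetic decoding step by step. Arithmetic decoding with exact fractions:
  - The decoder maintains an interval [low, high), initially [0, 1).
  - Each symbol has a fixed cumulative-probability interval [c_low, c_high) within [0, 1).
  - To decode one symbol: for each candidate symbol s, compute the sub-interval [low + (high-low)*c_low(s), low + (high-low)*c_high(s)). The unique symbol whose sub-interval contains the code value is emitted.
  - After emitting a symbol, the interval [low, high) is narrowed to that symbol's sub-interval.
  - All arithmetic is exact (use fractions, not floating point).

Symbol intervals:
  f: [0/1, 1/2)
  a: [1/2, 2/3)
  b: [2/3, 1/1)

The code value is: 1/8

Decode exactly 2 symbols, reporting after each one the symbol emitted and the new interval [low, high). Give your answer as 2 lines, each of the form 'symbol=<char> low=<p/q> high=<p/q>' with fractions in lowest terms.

Step 1: interval [0/1, 1/1), width = 1/1 - 0/1 = 1/1
  'f': [0/1 + 1/1*0/1, 0/1 + 1/1*1/2) = [0/1, 1/2) <- contains code 1/8
  'a': [0/1 + 1/1*1/2, 0/1 + 1/1*2/3) = [1/2, 2/3)
  'b': [0/1 + 1/1*2/3, 0/1 + 1/1*1/1) = [2/3, 1/1)
  emit 'f', narrow to [0/1, 1/2)
Step 2: interval [0/1, 1/2), width = 1/2 - 0/1 = 1/2
  'f': [0/1 + 1/2*0/1, 0/1 + 1/2*1/2) = [0/1, 1/4) <- contains code 1/8
  'a': [0/1 + 1/2*1/2, 0/1 + 1/2*2/3) = [1/4, 1/3)
  'b': [0/1 + 1/2*2/3, 0/1 + 1/2*1/1) = [1/3, 1/2)
  emit 'f', narrow to [0/1, 1/4)

Answer: symbol=f low=0/1 high=1/2
symbol=f low=0/1 high=1/4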